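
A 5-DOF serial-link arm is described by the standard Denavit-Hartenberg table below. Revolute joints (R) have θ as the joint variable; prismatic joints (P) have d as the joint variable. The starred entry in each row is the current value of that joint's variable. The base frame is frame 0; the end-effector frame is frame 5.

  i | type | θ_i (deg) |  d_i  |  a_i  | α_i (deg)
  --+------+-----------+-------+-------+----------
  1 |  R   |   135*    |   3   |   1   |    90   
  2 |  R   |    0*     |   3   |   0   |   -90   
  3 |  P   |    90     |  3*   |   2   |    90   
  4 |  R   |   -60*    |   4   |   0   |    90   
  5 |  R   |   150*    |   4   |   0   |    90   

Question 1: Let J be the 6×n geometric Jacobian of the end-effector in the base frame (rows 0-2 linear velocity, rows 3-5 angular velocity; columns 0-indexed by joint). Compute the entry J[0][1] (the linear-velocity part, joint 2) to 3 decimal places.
axis z_1 = (0.7071,0.7071,0.0000); lever o_n−o_1 = (0.3282,5.9850,1.0000)
cross product → J_v[:, 1] = (0.7071,-0.7071,4.0000)
J_ω[:, 1] = z_1
entry J[0][1] = 0.7071

0.707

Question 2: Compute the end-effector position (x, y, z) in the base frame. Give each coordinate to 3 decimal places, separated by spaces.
-0.379 6.692 4.000

after link 1: o_1 = (-0.7071, 0.7071, 3.0000)
after link 2: o_2 = (1.4142, 2.8284, 3.0000)
after link 3: o_3 = (0.0000, 1.4142, 6.0000)
after link 4: o_4 = (-2.8284, 4.2426, 6.0000)
after link 5: o_5 = (-0.3789, 6.6921, 4.0000)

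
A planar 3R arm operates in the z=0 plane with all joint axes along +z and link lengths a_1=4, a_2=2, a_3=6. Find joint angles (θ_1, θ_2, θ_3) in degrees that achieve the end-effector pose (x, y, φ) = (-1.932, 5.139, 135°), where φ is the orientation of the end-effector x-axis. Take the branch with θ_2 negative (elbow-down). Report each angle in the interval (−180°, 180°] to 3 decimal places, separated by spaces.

wrist centre = target − a_3·(cos φ, sin φ) = (2.3106, 0.8964)
cos θ_2 = (6.1425−4²−2²)/(2·4·2) = -0.8661; θ_2 = -150.0077° (elbow-down)
β = atan2(0.8964,2.3106) = 21.2026°; ψ = atan2(-0.9998,2.2678) = -23.7903°
θ_1 = β − ψ = 44.9929°
θ_3 = φ − θ_1 − θ_2 = -119.9852° (wrapped to (-180°,180°])

44.993 -150.008 -119.985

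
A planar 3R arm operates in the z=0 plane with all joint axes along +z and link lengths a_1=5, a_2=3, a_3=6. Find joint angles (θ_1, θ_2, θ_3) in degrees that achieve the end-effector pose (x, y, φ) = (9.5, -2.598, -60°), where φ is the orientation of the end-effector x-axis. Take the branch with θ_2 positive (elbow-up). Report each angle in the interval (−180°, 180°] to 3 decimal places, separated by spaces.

wrist centre = target − a_3·(cos φ, sin φ) = (6.5000, 2.5982)
cos θ_2 = (49.0004−5²−3²)/(2·5·3) = 0.5000; θ_2 = 59.9991° (elbow-up)
β = atan2(2.5982,6.5000) = 21.7874°; ψ = atan2(2.5981,6.5000) = 21.7865°
θ_1 = β − ψ = 0.0009°
θ_3 = φ − θ_1 − θ_2 = -120.0000° (wrapped to (-180°,180°])

0.001 59.999 -120.000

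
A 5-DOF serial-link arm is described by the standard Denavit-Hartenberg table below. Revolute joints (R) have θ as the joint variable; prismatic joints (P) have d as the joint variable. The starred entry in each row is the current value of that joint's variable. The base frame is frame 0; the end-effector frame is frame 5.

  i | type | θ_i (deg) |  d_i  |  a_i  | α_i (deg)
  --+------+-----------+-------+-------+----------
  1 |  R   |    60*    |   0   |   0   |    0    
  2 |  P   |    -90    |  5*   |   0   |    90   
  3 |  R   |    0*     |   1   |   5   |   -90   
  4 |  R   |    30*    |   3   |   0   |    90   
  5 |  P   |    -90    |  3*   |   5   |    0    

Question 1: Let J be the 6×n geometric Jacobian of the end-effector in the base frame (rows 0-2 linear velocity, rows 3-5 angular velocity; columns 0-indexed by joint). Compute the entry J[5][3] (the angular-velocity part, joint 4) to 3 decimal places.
1.000

axis z_3 = (-0.0000,0.0000,1.0000); lever o_n−o_3 = (-0.0000,-3.0000,-2.0000)
cross product → J_v[:, 3] = (3.0000,-0.0000,0.0000)
J_ω[:, 3] = z_3
entry J[5][3] = 1.0000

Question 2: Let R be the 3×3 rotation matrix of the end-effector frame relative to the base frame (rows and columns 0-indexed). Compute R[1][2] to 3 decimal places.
End-effector z-axis (col 2 of R) = (-0.0000,-1.0000,0.0000)
R[1][2] = -1.0000

-1.000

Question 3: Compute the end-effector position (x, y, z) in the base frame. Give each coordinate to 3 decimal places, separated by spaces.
after link 1: o_1 = (0.0000, 0.0000, 0.0000)
after link 2: o_2 = (0.0000, 0.0000, 5.0000)
after link 3: o_3 = (3.8301, -3.3660, 5.0000)
after link 4: o_4 = (3.8301, -3.3660, 8.0000)
after link 5: o_5 = (3.8301, -6.3660, 3.0000)

3.830 -6.366 3.000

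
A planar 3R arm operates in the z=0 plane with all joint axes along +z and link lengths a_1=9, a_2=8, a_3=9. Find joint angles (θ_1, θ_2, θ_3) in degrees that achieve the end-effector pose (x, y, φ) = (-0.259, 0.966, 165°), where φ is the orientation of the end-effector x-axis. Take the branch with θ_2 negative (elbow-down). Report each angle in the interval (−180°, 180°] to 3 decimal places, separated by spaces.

wrist centre = target − a_3·(cos φ, sin φ) = (8.4343, -1.3634)
cos θ_2 = (72.9967−9²−8²)/(2·9·8) = -0.5000; θ_2 = -120.0015° (elbow-down)
β = atan2(-1.3634,8.4343) = -9.1822°; ψ = atan2(-6.9281,4.9998) = -54.1830°
θ_1 = β − ψ = 45.0009°
θ_3 = φ − θ_1 − θ_2 = -119.9994° (wrapped to (-180°,180°])

45.001 -120.001 -119.999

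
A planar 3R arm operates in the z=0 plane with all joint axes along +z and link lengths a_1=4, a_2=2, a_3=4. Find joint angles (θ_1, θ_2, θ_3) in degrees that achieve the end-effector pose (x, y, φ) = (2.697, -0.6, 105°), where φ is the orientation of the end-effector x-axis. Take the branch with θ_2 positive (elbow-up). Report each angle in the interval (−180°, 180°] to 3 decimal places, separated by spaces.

wrist centre = target − a_3·(cos φ, sin φ) = (3.7323, -4.4637)
cos θ_2 = (33.8545−4²−2²)/(2·4·2) = 0.8659; θ_2 = 30.0134° (elbow-up)
β = atan2(-4.4637,3.7323) = -50.0997°; ψ = atan2(1.0004,5.7318) = 9.9004°
θ_1 = β − ψ = -60.0001°
θ_3 = φ − θ_1 − θ_2 = 134.9867° (wrapped to (-180°,180°])

-60.000 30.013 134.987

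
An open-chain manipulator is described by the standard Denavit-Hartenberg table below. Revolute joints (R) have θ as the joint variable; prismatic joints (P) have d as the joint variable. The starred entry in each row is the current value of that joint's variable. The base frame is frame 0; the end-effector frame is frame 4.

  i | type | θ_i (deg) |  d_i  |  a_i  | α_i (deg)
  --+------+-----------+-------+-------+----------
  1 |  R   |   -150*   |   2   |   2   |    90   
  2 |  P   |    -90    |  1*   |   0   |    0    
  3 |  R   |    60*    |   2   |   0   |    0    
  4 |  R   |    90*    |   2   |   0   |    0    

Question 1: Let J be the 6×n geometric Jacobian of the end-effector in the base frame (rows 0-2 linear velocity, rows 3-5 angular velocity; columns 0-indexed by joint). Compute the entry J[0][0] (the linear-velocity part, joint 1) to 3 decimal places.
-3.330

axis z_0 = ẑ; lever o_n−o_0 = (-4.2321,3.3301,2.0000)
cross product → J_v[:, 0] = (-3.3301,-4.2321,0.0000)
J_ω[:, 0] = z_0
entry J[0][0] = -3.3301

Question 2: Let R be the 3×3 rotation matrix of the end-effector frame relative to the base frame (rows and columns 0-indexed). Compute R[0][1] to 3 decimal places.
0.750

End-effector y-axis (col 1 of R) = (0.7500,0.4330,0.5000)
R[0][1] = 0.7500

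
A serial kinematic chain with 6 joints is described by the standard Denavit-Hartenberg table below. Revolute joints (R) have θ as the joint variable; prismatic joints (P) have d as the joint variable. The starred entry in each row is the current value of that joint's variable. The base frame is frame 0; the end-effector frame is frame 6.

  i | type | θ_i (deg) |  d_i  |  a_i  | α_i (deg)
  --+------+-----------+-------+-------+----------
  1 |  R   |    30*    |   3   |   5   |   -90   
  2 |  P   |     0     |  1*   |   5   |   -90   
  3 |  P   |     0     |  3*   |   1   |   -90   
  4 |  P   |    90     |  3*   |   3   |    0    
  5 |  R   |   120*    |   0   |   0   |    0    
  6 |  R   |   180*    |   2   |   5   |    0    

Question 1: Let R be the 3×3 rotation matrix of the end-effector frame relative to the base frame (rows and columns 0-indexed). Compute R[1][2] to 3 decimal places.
End-effector z-axis (col 2 of R) = (0.5000,-0.8660,-0.0000)
R[1][2] = -0.8660

-0.866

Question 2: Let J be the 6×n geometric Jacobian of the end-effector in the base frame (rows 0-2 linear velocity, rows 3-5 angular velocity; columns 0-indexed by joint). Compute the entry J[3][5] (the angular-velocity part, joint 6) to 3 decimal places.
axis z_5 = (0.5000,-0.8660,-0.0000); lever o_n−o_5 = (4.7500,0.4330,2.5000)
cross product → J_v[:, 5] = (-2.1651,-1.2500,4.3301)
J_ω[:, 5] = z_5
entry J[3][5] = 0.5000

0.500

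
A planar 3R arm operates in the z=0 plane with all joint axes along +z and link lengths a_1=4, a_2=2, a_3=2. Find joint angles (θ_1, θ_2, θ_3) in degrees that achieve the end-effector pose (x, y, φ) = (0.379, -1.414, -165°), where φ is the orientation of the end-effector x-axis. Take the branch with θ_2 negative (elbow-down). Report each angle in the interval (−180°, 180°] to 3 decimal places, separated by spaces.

2.593 -150.001 -17.592

wrist centre = target − a_3·(cos φ, sin φ) = (2.3109, -0.8964)
cos θ_2 = (6.1435−4²−2²)/(2·4·2) = -0.8660; θ_2 = -150.0007° (elbow-down)
β = atan2(-0.8964,2.3109) = -21.2009°; ψ = atan2(-1.0000,2.2679) = -23.7937°
θ_1 = β − ψ = 2.5928°
θ_3 = φ − θ_1 − θ_2 = -17.5921° (wrapped to (-180°,180°])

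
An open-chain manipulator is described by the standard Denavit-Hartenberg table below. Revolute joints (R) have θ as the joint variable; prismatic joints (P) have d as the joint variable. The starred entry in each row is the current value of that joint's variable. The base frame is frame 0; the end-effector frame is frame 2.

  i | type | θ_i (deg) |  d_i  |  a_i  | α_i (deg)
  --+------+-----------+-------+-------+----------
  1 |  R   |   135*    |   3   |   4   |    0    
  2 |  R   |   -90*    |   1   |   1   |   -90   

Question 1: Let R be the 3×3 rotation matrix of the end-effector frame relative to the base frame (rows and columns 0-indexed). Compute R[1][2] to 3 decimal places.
End-effector z-axis (col 2 of R) = (-0.7071,0.7071,0.0000)
R[1][2] = 0.7071

0.707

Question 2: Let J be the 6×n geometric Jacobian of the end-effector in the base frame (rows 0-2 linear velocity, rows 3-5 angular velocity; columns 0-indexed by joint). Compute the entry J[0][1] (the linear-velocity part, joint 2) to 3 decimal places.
axis z_1 = (0.0000,0.0000,1.0000); lever o_n−o_1 = (0.7071,0.7071,1.0000)
cross product → J_v[:, 1] = (-0.7071,0.7071,0.0000)
J_ω[:, 1] = z_1
entry J[0][1] = -0.7071

-0.707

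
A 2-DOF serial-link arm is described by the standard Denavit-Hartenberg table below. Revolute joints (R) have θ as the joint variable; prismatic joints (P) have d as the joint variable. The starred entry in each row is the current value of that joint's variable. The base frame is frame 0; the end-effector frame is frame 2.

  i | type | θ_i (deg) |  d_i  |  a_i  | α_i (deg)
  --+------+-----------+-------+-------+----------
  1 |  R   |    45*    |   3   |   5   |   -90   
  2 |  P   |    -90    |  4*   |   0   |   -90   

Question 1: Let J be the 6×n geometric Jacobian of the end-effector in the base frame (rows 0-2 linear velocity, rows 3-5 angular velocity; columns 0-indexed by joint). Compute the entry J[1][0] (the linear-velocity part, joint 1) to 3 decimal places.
axis z_0 = ẑ; lever o_n−o_0 = (0.7071,6.3640,3.0000)
cross product → J_v[:, 0] = (-6.3640,0.7071,0.0000)
J_ω[:, 0] = z_0
entry J[1][0] = 0.7071

0.707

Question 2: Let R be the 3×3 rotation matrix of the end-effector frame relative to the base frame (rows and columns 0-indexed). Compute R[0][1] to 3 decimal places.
0.707

End-effector y-axis (col 1 of R) = (0.7071,-0.7071,-0.0000)
R[0][1] = 0.7071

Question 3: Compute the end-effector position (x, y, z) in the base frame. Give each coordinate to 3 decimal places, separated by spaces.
after link 1: o_1 = (3.5355, 3.5355, 3.0000)
after link 2: o_2 = (0.7071, 6.3640, 3.0000)

0.707 6.364 3.000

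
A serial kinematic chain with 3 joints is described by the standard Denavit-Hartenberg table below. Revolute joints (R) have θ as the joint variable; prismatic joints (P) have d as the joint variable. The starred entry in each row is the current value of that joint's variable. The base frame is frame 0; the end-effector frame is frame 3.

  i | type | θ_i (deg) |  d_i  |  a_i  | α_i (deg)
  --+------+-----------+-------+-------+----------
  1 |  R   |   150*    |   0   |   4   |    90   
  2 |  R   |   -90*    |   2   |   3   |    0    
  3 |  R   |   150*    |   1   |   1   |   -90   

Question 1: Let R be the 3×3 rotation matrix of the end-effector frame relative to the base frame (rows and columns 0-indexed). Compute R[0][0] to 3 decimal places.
End-effector x-axis (col 0 of R) = (-0.4330,0.2500,0.8660)
R[0][0] = -0.4330

-0.433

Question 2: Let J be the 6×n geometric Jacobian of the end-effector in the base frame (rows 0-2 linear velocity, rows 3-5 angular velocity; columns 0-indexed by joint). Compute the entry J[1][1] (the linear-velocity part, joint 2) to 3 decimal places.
axis z_1 = (0.5000,0.8660,0.0000); lever o_n−o_1 = (1.0670,2.8481,-2.1340)
cross product → J_v[:, 1] = (-1.8481,1.0670,0.5000)
J_ω[:, 1] = z_1
entry J[1][1] = 1.0670

1.067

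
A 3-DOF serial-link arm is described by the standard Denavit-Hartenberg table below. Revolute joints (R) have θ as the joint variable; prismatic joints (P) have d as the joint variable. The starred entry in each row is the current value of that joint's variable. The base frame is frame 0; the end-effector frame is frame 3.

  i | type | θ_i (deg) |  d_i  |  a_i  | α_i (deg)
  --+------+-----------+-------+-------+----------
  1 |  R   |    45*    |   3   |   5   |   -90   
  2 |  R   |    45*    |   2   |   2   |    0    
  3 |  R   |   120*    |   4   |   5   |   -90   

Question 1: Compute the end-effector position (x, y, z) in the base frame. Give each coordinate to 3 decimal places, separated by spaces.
after link 1: o_1 = (3.5355, 3.5355, 3.0000)
after link 2: o_2 = (3.1213, 5.9497, 1.5858)
after link 3: o_3 = (-3.1222, 5.3631, 0.2917)

-3.122 5.363 0.292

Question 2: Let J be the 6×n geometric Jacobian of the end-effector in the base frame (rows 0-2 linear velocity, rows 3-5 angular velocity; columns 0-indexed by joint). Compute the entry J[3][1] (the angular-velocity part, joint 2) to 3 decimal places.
-0.707

axis z_1 = (-0.7071,0.7071,0.0000); lever o_n−o_1 = (-6.6577,1.8276,-2.7083)
cross product → J_v[:, 1] = (-1.9151,-1.9151,3.4154)
J_ω[:, 1] = z_1
entry J[3][1] = -0.7071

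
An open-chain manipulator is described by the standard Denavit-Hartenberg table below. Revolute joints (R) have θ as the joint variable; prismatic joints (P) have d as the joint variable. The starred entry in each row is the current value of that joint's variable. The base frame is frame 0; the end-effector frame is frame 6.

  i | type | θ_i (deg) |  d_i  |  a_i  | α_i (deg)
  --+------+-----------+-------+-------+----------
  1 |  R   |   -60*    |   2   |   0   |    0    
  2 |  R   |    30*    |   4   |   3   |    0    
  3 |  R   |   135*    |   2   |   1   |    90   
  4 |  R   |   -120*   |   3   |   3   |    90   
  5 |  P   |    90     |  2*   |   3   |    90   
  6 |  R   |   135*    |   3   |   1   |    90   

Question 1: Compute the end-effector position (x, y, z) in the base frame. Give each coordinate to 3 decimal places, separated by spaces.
8.835 -4.326 4.157

after link 1: o_1 = (0.0000, 0.0000, 2.0000)
after link 2: o_2 = (2.5981, -1.5000, 6.0000)
after link 3: o_3 = (2.3393, -0.5341, 8.0000)
after link 4: o_4 = (5.6253, -1.2065, 5.4019)
after link 5: o_5 = (8.9713, -2.1031, 6.4019)
after link 6: o_6 = (8.8350, -4.3265, 4.1574)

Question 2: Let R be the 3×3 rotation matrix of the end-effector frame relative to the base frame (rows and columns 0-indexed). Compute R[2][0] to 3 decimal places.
0.354

End-effector x-axis (col 0 of R) = (-0.5245,-0.7745,0.3536)
R[2][0] = 0.3536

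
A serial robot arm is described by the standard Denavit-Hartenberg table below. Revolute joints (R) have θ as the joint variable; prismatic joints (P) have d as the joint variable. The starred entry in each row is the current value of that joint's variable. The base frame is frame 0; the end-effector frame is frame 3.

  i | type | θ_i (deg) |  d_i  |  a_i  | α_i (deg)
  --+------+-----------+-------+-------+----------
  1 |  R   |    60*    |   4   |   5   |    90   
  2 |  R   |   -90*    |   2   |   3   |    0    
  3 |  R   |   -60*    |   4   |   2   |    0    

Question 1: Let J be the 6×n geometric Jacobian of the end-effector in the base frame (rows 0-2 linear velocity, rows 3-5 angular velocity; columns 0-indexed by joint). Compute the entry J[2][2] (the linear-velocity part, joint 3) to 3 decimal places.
-1.732

axis z_2 = (0.8660,-0.5000,0.0000); lever o_n−o_2 = (2.5981,-3.5000,-1.0000)
cross product → J_v[:, 2] = (0.5000,0.8660,-1.7321)
J_ω[:, 2] = z_2
entry J[2][2] = -1.7321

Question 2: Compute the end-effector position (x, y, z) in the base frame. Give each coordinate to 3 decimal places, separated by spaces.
6.830 -0.170 0.000

after link 1: o_1 = (2.5000, 4.3301, 4.0000)
after link 2: o_2 = (4.2321, 3.3301, 1.0000)
after link 3: o_3 = (6.8301, -0.1699, 0.0000)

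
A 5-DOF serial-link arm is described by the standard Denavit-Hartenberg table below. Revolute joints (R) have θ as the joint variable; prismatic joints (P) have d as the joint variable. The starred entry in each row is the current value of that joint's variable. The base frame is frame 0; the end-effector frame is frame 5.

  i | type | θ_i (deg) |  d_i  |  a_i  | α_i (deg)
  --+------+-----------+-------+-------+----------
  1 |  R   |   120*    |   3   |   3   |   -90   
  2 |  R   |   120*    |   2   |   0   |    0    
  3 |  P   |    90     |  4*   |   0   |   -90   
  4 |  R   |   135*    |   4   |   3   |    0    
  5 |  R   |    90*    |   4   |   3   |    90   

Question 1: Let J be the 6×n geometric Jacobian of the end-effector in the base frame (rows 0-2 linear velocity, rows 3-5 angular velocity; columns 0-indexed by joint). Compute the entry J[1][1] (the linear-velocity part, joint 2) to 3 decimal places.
axis z_1 = (-0.8660,-0.5000,0.0000); lever o_n−o_1 = (-9.0333,3.6461,4.8069)
cross product → J_v[:, 1] = (-2.4034,4.1629,-7.6742)
J_ω[:, 1] = z_1
entry J[1][1] = 4.1629

4.163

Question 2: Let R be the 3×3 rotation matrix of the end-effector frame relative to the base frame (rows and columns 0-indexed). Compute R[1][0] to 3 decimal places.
0.177

End-effector x-axis (col 0 of R) = (-0.9186,0.1768,-0.3536)
R[1][0] = 0.1768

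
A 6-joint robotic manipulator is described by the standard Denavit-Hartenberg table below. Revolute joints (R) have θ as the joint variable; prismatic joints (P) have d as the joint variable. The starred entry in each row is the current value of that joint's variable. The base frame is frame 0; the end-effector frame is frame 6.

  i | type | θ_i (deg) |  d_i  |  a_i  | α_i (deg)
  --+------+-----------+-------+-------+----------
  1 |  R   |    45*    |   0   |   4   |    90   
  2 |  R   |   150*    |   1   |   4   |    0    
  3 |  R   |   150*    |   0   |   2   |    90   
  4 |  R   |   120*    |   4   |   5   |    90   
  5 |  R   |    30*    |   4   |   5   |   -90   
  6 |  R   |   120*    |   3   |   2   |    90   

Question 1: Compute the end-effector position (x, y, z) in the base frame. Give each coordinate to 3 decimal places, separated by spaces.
1.058 -10.489 -2.717

after link 1: o_1 = (2.8284, 2.8284, 0.0000)
after link 2: o_2 = (1.0860, -0.3282, 2.0000)
after link 3: o_3 = (1.7932, 0.3789, 0.2679)
after link 4: o_4 = (1.5216, -6.0163, 0.4330)
after link 5: o_5 = (4.5159, -11.1538, -1.9420)
after link 6: o_6 = (1.0577, -10.4894, -2.7165)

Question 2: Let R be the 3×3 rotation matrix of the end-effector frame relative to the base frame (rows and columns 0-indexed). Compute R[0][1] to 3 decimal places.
End-effector y-axis (col 1 of R) = (-0.7481,-0.1358,-0.6495)
R[0][1] = -0.7481

-0.748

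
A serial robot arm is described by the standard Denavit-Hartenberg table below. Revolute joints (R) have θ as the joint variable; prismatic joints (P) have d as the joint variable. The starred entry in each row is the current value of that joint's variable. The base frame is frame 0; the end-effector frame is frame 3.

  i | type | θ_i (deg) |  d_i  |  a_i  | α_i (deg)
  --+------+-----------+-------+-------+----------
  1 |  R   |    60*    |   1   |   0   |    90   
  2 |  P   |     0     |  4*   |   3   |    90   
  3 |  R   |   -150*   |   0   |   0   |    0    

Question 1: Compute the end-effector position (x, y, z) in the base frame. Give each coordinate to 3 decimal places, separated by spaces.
4.964 0.598 1.000

after link 1: o_1 = (0.0000, 0.0000, 1.0000)
after link 2: o_2 = (4.9641, 0.5981, 1.0000)
after link 3: o_3 = (4.9641, 0.5981, 1.0000)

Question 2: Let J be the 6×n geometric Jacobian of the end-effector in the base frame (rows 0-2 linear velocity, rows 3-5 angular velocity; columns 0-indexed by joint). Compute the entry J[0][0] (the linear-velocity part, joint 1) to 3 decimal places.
-0.598

axis z_0 = ẑ; lever o_n−o_0 = (4.9641,0.5981,1.0000)
cross product → J_v[:, 0] = (-0.5981,4.9641,0.0000)
J_ω[:, 0] = z_0
entry J[0][0] = -0.5981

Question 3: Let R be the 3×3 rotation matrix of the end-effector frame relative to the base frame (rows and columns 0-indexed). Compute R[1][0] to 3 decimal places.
-0.500

End-effector x-axis (col 0 of R) = (-0.8660,-0.5000,-0.0000)
R[1][0] = -0.5000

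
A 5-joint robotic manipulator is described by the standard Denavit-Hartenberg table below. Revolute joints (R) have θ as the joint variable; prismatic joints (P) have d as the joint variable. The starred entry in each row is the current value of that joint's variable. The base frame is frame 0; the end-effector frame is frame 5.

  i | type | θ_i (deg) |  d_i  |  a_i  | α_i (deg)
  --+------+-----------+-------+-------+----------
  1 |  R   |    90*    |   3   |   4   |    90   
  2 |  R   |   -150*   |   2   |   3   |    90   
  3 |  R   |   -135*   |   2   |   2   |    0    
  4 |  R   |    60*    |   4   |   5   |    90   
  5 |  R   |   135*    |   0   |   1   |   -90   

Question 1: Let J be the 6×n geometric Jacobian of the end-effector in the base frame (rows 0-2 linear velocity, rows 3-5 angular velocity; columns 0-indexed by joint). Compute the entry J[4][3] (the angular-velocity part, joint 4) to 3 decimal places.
-0.500

axis z_3 = (-0.0000,-0.5000,0.8660); lever o_n−o_3 = (-4.1466,-3.3158,3.5209)
cross product → J_v[:, 3] = (1.1111,-3.5911,-2.0733)
J_ω[:, 3] = z_3
entry J[4][3] = -0.5000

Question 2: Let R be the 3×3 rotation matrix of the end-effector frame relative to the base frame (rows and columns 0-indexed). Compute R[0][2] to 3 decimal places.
0.683

End-effector z-axis (col 2 of R) = (0.6830,0.5120,-0.5209)
R[0][2] = 0.6830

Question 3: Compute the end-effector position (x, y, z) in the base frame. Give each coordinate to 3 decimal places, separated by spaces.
-3.561 -1.689 7.460

after link 1: o_1 = (0.0000, 4.0000, 3.0000)
after link 2: o_2 = (2.0000, 1.4019, 1.5000)
after link 3: o_3 = (0.5858, 1.6267, 3.9392)
after link 4: o_4 = (-4.2438, -1.4941, 6.7562)
after link 5: o_5 = (-3.5608, -1.6891, 7.4601)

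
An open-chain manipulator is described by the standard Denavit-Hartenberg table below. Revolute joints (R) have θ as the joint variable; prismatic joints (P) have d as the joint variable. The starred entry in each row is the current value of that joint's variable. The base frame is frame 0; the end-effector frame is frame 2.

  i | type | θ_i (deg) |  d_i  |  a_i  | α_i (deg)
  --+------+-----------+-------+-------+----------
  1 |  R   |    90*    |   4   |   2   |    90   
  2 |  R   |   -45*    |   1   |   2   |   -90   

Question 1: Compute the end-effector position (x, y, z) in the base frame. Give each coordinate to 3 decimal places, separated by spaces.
after link 1: o_1 = (0.0000, 2.0000, 4.0000)
after link 2: o_2 = (1.0000, 3.4142, 2.5858)

1.000 3.414 2.586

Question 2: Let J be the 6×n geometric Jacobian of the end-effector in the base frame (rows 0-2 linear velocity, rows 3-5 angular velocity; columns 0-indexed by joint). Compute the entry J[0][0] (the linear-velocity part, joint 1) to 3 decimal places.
-3.414

axis z_0 = ẑ; lever o_n−o_0 = (1.0000,3.4142,2.5858)
cross product → J_v[:, 0] = (-3.4142,1.0000,0.0000)
J_ω[:, 0] = z_0
entry J[0][0] = -3.4142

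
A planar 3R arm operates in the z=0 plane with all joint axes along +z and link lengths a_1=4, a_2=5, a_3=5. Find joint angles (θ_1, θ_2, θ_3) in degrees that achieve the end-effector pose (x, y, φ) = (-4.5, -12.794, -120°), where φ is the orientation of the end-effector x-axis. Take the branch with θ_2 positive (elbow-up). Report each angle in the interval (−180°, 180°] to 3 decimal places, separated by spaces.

-120.007 30.011 -30.005

wrist centre = target − a_3·(cos φ, sin φ) = (-2.0000, -8.4639)
cos θ_2 = (75.6371−4²−5²)/(2·4·5) = 0.8659; θ_2 = 30.0111° (elbow-up)
β = atan2(-8.4639,-2.0000) = -103.2950°; ψ = atan2(2.5008,8.3296) = 16.7115°
θ_1 = β − ψ = -120.0065°
θ_3 = φ − θ_1 − θ_2 = -30.0045° (wrapped to (-180°,180°])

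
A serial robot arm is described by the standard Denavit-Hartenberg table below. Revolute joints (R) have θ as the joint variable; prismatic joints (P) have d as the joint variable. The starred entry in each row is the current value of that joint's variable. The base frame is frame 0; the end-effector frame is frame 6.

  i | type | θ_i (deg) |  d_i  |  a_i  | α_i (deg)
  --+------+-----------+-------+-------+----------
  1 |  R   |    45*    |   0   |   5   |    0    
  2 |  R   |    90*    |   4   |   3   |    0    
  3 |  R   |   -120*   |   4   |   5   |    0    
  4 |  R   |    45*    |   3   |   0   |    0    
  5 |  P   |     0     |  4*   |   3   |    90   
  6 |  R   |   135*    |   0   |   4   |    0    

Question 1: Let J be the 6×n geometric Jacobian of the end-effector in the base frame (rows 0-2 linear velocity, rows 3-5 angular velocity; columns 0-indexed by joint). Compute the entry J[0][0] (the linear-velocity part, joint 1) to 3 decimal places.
axis z_0 = ẑ; lever o_n−o_0 = (6.3296,7.0995,17.8284)
cross product → J_v[:, 0] = (-7.0995,6.3296,0.0000)
J_ω[:, 0] = z_0
entry J[0][0] = -7.0995

-7.100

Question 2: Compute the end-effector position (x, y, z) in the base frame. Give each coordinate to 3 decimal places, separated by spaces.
6.330 7.100 17.828

after link 1: o_1 = (3.5355, 3.5355, 0.0000)
after link 2: o_2 = (1.4142, 5.6569, 4.0000)
after link 3: o_3 = (6.2438, 6.9509, 8.0000)
after link 4: o_4 = (6.2438, 6.9509, 11.0000)
after link 5: o_5 = (7.7438, 9.5490, 15.0000)
after link 6: o_6 = (6.3296, 7.0995, 17.8284)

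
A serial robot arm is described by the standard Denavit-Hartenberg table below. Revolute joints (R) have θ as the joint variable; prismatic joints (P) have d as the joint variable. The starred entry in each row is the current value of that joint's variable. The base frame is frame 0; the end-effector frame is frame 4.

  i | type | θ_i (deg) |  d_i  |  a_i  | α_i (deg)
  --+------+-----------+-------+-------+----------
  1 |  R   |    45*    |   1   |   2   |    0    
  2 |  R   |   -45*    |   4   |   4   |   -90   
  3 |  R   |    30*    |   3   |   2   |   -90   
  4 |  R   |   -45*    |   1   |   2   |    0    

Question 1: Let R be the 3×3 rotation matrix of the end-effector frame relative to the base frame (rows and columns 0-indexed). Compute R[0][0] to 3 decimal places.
End-effector x-axis (col 0 of R) = (0.6124,0.7071,-0.3536)
R[0][0] = 0.6124

0.612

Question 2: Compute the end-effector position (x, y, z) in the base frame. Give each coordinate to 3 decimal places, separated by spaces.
7.871 5.828 2.427

after link 1: o_1 = (1.4142, 1.4142, 1.0000)
after link 2: o_2 = (5.4142, 1.4142, 5.0000)
after link 3: o_3 = (7.1463, 4.4142, 4.0000)
after link 4: o_4 = (7.8710, 5.8284, 2.4269)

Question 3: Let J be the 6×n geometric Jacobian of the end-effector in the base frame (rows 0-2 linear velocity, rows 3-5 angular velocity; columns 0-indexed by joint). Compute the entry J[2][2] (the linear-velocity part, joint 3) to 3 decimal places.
axis z_2 = (0.0000,1.0000,0.0000); lever o_n−o_2 = (2.4568,4.4142,-2.5731)
cross product → J_v[:, 2] = (-2.5731,0.0000,-2.4568)
J_ω[:, 2] = z_2
entry J[2][2] = -2.4568

-2.457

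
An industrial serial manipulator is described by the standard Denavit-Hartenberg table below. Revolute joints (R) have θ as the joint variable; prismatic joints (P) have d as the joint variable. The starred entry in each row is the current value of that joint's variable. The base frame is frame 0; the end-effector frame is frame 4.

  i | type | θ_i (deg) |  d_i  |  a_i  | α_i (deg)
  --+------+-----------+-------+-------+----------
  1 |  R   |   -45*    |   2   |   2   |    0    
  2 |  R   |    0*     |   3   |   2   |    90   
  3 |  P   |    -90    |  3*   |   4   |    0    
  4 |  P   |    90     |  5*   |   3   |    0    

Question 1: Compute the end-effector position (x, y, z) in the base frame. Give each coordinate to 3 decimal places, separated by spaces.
-0.707 -10.607 1.000

after link 1: o_1 = (1.4142, -1.4142, 2.0000)
after link 2: o_2 = (2.8284, -2.8284, 5.0000)
after link 3: o_3 = (0.7071, -4.9497, 1.0000)
after link 4: o_4 = (-0.7071, -10.6066, 1.0000)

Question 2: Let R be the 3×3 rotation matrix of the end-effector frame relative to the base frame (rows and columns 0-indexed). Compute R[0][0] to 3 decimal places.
End-effector x-axis (col 0 of R) = (0.7071,-0.7071,0.0000)
R[0][0] = 0.7071

0.707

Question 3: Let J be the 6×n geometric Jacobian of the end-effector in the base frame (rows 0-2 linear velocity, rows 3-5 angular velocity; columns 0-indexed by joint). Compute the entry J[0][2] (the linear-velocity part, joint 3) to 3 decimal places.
prismatic axis z_2 = (-0.7071,-0.7071,0.0000)
J_v[:, 2] = z_2; J_ω[:, 2] = (0,0,0)
entry J[0][2] = -0.7071

-0.707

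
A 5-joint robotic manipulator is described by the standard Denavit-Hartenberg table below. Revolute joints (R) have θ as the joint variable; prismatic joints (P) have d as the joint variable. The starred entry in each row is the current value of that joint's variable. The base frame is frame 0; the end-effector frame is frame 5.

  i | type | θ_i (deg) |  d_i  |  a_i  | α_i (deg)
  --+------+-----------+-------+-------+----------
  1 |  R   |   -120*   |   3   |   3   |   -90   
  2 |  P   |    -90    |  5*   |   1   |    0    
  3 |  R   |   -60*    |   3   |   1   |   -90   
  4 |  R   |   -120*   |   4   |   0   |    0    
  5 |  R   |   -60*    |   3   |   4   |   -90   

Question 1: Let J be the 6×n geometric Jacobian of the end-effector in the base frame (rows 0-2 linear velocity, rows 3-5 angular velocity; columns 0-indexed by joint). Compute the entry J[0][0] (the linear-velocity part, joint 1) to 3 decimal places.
11.879

axis z_0 = ẑ; lever o_n−o_0 = (2.3792,-11.8792,8.5622)
cross product → J_v[:, 0] = (11.8792,2.3792,-0.0000)
J_ω[:, 0] = z_0
entry J[0][0] = 11.8792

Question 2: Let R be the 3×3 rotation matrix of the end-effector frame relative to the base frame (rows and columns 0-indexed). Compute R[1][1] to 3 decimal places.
End-effector y-axis (col 1 of R) = (0.2500,0.4330,-0.8660)
R[1][1] = 0.4330

0.433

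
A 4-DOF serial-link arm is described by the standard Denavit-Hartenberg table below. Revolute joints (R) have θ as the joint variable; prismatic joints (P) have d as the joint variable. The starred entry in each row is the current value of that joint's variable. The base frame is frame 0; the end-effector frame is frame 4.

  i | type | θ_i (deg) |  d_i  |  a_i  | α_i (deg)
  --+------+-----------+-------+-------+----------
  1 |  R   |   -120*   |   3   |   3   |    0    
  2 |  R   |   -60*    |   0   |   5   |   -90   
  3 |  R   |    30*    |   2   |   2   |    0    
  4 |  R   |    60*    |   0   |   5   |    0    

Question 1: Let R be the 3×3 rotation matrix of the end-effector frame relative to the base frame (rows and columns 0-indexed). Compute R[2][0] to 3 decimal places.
End-effector x-axis (col 0 of R) = (-0.0000,-0.0000,-1.0000)
R[2][0] = -1.0000

-1.000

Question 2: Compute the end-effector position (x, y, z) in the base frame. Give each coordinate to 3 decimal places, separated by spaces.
after link 1: o_1 = (-1.5000, -2.5981, 3.0000)
after link 2: o_2 = (-6.5000, -2.5981, 3.0000)
after link 3: o_3 = (-8.2321, -4.5981, 2.0000)
after link 4: o_4 = (-8.2321, -4.5981, -3.0000)

-8.232 -4.598 -3.000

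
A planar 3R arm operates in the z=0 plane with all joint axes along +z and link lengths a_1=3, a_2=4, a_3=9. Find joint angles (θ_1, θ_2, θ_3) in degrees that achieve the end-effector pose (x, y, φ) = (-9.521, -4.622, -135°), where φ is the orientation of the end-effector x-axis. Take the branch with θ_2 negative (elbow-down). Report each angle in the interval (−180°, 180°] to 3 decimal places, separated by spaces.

wrist centre = target − a_3·(cos φ, sin φ) = (-3.1570, 1.7420)
cos θ_2 = (13.0013−3²−4²)/(2·3·4) = -0.4999; θ_2 = -119.9964° (elbow-down)
β = atan2(1.7420,-3.1570) = 151.1114°; ψ = atan2(-3.4642,1.0002) = -73.8951°
θ_1 = β − ψ = 225.0065°
θ_3 = φ − θ_1 − θ_2 = 119.9899° (wrapped to (-180°,180°])

-134.994 -119.996 119.990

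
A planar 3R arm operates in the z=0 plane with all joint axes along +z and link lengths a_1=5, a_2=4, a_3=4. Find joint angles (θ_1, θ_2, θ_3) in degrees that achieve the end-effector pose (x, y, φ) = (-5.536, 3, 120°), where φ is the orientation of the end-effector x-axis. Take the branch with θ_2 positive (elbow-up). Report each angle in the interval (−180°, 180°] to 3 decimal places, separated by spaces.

wrist centre = target − a_3·(cos φ, sin φ) = (-3.5360, -0.4641)
cos θ_2 = (12.7187−5²−4²)/(2·5·4) = -0.7070; θ_2 = 134.9940° (elbow-up)
β = atan2(-0.4641,-3.5360) = -172.5226°; ψ = atan2(2.8287,2.1719) = 52.4833°
θ_1 = β − ψ = -225.0059°
θ_3 = φ − θ_1 − θ_2 = -149.9881° (wrapped to (-180°,180°])

134.994 134.994 -149.988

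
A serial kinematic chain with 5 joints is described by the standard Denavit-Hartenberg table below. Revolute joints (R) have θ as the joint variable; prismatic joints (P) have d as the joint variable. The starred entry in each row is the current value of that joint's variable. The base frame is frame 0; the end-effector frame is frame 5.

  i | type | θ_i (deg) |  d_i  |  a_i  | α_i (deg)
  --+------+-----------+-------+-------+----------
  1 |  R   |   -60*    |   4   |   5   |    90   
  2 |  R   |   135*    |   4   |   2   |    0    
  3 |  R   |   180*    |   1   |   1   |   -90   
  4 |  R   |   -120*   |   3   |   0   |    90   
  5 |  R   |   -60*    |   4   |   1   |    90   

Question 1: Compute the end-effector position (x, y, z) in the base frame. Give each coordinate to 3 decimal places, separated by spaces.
-1.385 -4.467 8.842

after link 1: o_1 = (2.5000, -4.3301, 4.0000)
after link 2: o_2 = (-1.6712, -5.1054, 5.4142)
after link 3: o_3 = (-2.1837, -6.2178, 4.7071)
after link 4: o_4 = (-1.1230, -8.0549, 6.8284)
after link 5: o_5 = (-1.3853, -4.4666, 8.8423)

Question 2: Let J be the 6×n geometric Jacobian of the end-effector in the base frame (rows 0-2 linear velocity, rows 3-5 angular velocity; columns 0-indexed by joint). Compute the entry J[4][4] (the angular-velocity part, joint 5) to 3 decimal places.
axis z_4 = (0.1268,0.7803,0.6124); lever o_n−o_4 = (-0.2623,3.5882,2.0139)
cross product → J_v[:, 4] = (-0.6258,-0.4160,0.6597)
J_ω[:, 4] = z_4
entry J[4][4] = 0.7803

0.780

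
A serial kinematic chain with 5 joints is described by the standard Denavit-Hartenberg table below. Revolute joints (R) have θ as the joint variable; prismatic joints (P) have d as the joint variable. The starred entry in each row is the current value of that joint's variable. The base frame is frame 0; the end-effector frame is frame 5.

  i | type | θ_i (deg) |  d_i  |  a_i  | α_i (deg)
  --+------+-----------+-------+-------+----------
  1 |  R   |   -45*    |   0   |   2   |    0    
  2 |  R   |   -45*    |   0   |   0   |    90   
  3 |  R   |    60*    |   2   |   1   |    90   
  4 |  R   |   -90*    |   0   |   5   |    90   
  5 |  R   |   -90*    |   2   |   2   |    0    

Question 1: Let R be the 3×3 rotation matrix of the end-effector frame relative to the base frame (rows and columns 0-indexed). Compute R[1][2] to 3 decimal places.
End-effector z-axis (col 2 of R) = (-0.0000,0.5000,-0.8660)
R[1][2] = 0.5000

0.500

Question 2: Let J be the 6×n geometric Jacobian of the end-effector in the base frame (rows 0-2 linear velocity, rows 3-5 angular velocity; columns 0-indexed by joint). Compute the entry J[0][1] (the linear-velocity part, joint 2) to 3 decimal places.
-2.232

axis z_1 = (0.0000,0.0000,1.0000); lever o_n−o_1 = (3.0000,2.2321,0.1340)
cross product → J_v[:, 1] = (-2.2321,3.0000,0.0000)
J_ω[:, 1] = z_1
entry J[0][1] = -2.2321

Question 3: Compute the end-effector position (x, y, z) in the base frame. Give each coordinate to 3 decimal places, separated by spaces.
4.414 0.818 0.134

after link 1: o_1 = (1.4142, -1.4142, 0.0000)
after link 2: o_2 = (1.4142, -1.4142, 0.0000)
after link 3: o_3 = (-0.5858, -1.9142, 0.8660)
after link 4: o_4 = (4.4142, -1.9142, 0.8660)
after link 5: o_5 = (4.4142, 0.8178, 0.1340)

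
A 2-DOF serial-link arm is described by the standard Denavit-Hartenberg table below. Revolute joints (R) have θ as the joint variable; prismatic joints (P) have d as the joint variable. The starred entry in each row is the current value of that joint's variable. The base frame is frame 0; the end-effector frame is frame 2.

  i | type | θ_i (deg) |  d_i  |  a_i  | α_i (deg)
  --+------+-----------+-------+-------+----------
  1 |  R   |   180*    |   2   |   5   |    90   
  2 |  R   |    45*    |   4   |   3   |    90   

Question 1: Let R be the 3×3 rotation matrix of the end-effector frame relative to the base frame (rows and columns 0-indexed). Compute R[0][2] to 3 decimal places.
End-effector z-axis (col 2 of R) = (-0.7071,0.0000,-0.7071)
R[0][2] = -0.7071

-0.707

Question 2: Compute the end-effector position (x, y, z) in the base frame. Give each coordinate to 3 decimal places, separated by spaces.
after link 1: o_1 = (-5.0000, 0.0000, 2.0000)
after link 2: o_2 = (-7.1213, 4.0000, 4.1213)

-7.121 4.000 4.121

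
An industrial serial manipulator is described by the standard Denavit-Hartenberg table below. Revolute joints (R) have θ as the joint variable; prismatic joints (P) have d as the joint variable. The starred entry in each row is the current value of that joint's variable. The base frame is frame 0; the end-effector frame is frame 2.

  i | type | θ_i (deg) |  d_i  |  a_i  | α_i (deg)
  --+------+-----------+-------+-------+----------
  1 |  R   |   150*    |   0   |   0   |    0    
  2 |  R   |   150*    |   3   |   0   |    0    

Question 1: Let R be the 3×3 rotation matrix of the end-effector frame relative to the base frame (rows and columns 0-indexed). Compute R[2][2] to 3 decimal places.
1.000

End-effector z-axis (col 2 of R) = (0.0000,0.0000,1.0000)
R[2][2] = 1.0000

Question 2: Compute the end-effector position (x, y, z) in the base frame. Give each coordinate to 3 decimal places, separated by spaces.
after link 1: o_1 = (0.0000, 0.0000, 0.0000)
after link 2: o_2 = (0.0000, 0.0000, 3.0000)

0.000 0.000 3.000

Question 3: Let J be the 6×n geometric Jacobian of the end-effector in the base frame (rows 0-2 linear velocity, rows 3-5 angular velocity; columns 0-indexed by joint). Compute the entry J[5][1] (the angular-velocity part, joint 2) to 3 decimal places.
axis z_1 = (0.0000,0.0000,1.0000); lever o_n−o_1 = (0.0000,0.0000,3.0000)
cross product → J_v[:, 1] = (0.0000,0.0000,0.0000)
J_ω[:, 1] = z_1
entry J[5][1] = 1.0000

1.000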